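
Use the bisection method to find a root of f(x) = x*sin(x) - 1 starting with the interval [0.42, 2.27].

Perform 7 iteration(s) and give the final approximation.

f(x) = x*sin(x) - 1
Initial interval: [0.42, 2.27]

Iteration 1:
  c_1 = (0.420000 + 2.270000)/2 = 1.345000
  f(c_1) = f(1.345000) = 0.310859
  f(a) × f(c) < 0, new interval: [0.420000, 1.345000]
Iteration 2:
  c_2 = (0.420000 + 1.345000)/2 = 0.882500
  f(c_2) = f(0.882500) = -0.318419
  f(a) × f(c) ≥ 0, new interval: [0.882500, 1.345000]
Iteration 3:
  c_3 = (0.882500 + 1.345000)/2 = 1.113750
  f(c_3) = f(1.113750) = -0.000565
  f(a) × f(c) ≥ 0, new interval: [1.113750, 1.345000]
Iteration 4:
  c_4 = (1.113750 + 1.345000)/2 = 1.229375
  f(c_4) = f(1.229375) = 0.158415
  f(a) × f(c) < 0, new interval: [1.113750, 1.229375]
Iteration 5:
  c_5 = (1.113750 + 1.229375)/2 = 1.171563
  f(c_5) = f(1.171563) = 0.079430
  f(a) × f(c) < 0, new interval: [1.113750, 1.171563]
Iteration 6:
  c_6 = (1.113750 + 1.171563)/2 = 1.142656
  f(c_6) = f(1.142656) = 0.039520
  f(a) × f(c) < 0, new interval: [1.113750, 1.142656]
Iteration 7:
  c_7 = (1.113750 + 1.142656)/2 = 1.128203
  f(c_7) = f(1.128203) = 0.019494
  f(a) × f(c) < 0, new interval: [1.113750, 1.128203]

After 7 iteration(s), the approximation is c_7 = 1.128203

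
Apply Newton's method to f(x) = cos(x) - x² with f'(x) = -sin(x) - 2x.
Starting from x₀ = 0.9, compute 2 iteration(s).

f(x) = cos(x) - x²
f'(x) = -sin(x) - 2x
x₀ = 0.9

Newton-Raphson formula: x_{n+1} = x_n - f(x_n)/f'(x_n)

Iteration 1:
  f(0.900000) = -0.188390
  f'(0.900000) = -2.583327
  x_1 = 0.900000 - (-0.188390)/(-2.583327) = 0.827075
Iteration 2:
  f(0.827075) = -0.007021
  f'(0.827075) = -2.390103
  x_2 = 0.827075 - (-0.007021)/(-2.390103) = 0.824137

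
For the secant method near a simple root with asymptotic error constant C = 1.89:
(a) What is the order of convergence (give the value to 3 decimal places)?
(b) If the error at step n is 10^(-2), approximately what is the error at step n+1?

(a) Secant method has superlinear convergence with order φ = (1+√5)/2 ≈ 1.618.
    This means |e_{n+1}| ≈ C|e_n|^1.618.

(b) With |e_n| = 10^(-2) and C = 1.89:
    |e_{n+1}| ≈ 1.89 × (10^(-2))^1.618 = 1.89 × 10^(-3.24)

(a) ≈ 1.618 (golden ratio); (b) |e_{n+1}| ≈ 1.097e-03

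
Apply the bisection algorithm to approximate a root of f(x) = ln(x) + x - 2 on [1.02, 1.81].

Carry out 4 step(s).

f(x) = ln(x) + x - 2
Initial interval: [1.02, 1.81]

Iteration 1:
  c_1 = (1.020000 + 1.810000)/2 = 1.415000
  f(c_1) = f(1.415000) = -0.237870
  f(a) × f(c) ≥ 0, new interval: [1.415000, 1.810000]
Iteration 2:
  c_2 = (1.415000 + 1.810000)/2 = 1.612500
  f(c_2) = f(1.612500) = 0.090286
  f(a) × f(c) < 0, new interval: [1.415000, 1.612500]
Iteration 3:
  c_3 = (1.415000 + 1.612500)/2 = 1.513750
  f(c_3) = f(1.513750) = -0.071660
  f(a) × f(c) ≥ 0, new interval: [1.513750, 1.612500]
Iteration 4:
  c_4 = (1.513750 + 1.612500)/2 = 1.563125
  f(c_4) = f(1.563125) = 0.009812
  f(a) × f(c) < 0, new interval: [1.513750, 1.563125]

After 4 iteration(s), the approximation is c_4 = 1.563125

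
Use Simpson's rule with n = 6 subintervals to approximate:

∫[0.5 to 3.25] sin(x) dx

f(x) = sin(x)
a = 0.5, b = 3.25, n = 6
h = (b - a)/n = 0.458333

Simpson's rule: (h/3)[f(x₀) + 4f(x₁) + 2f(x₂) + ... + f(xₙ)]

x_0 = 0.5000, f(x_0) = 0.479426, coefficient = 1
x_1 = 0.9583, f(x_1) = 0.818235, coefficient = 4
x_2 = 1.4167, f(x_2) = 0.988146, coefficient = 2
x_3 = 1.8750, f(x_3) = 0.954086, coefficient = 4
x_4 = 2.3333, f(x_4) = 0.723086, coefficient = 2
x_5 = 2.7917, f(x_5) = 0.342828, coefficient = 4
x_6 = 3.2500, f(x_6) = -0.108195, coefficient = 1

I ≈ (0.458333/3) × 12.254288 = 1.872183
Exact value: 1.871712
Error: 0.000471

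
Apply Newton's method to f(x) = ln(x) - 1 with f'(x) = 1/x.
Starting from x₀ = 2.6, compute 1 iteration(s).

f(x) = ln(x) - 1
f'(x) = 1/x
x₀ = 2.6

Newton-Raphson formula: x_{n+1} = x_n - f(x_n)/f'(x_n)

Iteration 1:
  f(2.600000) = -0.044489
  f'(2.600000) = 0.384615
  x_1 = 2.600000 - (-0.044489)/0.384615 = 2.715670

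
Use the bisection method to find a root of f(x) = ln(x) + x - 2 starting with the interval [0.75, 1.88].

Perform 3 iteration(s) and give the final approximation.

f(x) = ln(x) + x - 2
Initial interval: [0.75, 1.88]

Iteration 1:
  c_1 = (0.750000 + 1.880000)/2 = 1.315000
  f(c_1) = f(1.315000) = -0.411163
  f(a) × f(c) ≥ 0, new interval: [1.315000, 1.880000]
Iteration 2:
  c_2 = (1.315000 + 1.880000)/2 = 1.597500
  f(c_2) = f(1.597500) = 0.065940
  f(a) × f(c) < 0, new interval: [1.315000, 1.597500]
Iteration 3:
  c_3 = (1.315000 + 1.597500)/2 = 1.456250
  f(c_3) = f(1.456250) = -0.167885
  f(a) × f(c) ≥ 0, new interval: [1.456250, 1.597500]

After 3 iteration(s), the approximation is c_3 = 1.456250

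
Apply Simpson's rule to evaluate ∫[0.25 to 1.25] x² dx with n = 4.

f(x) = x²
a = 0.25, b = 1.25, n = 4
h = (b - a)/n = 0.250000

Simpson's rule: (h/3)[f(x₀) + 4f(x₁) + 2f(x₂) + ... + f(xₙ)]

x_0 = 0.2500, f(x_0) = 0.062500, coefficient = 1
x_1 = 0.5000, f(x_1) = 0.250000, coefficient = 4
x_2 = 0.7500, f(x_2) = 0.562500, coefficient = 2
x_3 = 1.0000, f(x_3) = 1.000000, coefficient = 4
x_4 = 1.2500, f(x_4) = 1.562500, coefficient = 1

I ≈ (0.250000/3) × 7.750000 = 0.645833
Exact value: 0.645833
Error: 0.000000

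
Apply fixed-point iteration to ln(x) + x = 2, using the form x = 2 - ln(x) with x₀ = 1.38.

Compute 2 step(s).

Equation: ln(x) + x = 2
Fixed-point form: x = 2 - ln(x)
x₀ = 1.38

x_1 = g(1.380000) = 1.677917
x_2 = g(1.677917) = 1.482447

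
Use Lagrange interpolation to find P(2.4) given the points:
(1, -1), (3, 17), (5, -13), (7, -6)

Lagrange interpolation formula:
P(x) = Σ yᵢ × Lᵢ(x)
where Lᵢ(x) = Π_{j≠i} (x - xⱼ)/(xᵢ - xⱼ)

L_0(2.4) = (2.4 - 3)/(1 - 3) × (2.4 - 5)/(1 - 5) × (2.4 - 7)/(1 - 7) = 0.149500
L_1(2.4) = (2.4 - 1)/(3 - 1) × (2.4 - 5)/(3 - 5) × (2.4 - 7)/(3 - 7) = 1.046500
L_2(2.4) = (2.4 - 1)/(5 - 1) × (2.4 - 3)/(5 - 3) × (2.4 - 7)/(5 - 7) = -0.241500
L_3(2.4) = (2.4 - 1)/(7 - 1) × (2.4 - 3)/(7 - 3) × (2.4 - 5)/(7 - 5) = 0.045500

P(2.4) = (-1)×L_0(2.4) + 17×L_1(2.4) + (-13)×L_2(2.4) + (-6)×L_3(2.4)
P(2.4) = 20.507500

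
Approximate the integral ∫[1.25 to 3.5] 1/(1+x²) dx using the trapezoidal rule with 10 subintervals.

f(x) = 1/(1+x²)
a = 1.25, b = 3.5, n = 10
h = (b - a)/n = 0.225000

Trapezoidal rule: (h/2)[f(x₀) + 2f(x₁) + 2f(x₂) + ... + f(xₙ)]

x_0 = 1.2500, f(x_0) = 0.390244, coefficient = 1
x_1 = 1.4750, f(x_1) = 0.314899, coefficient = 2
x_2 = 1.7000, f(x_2) = 0.257069, coefficient = 2
x_3 = 1.9250, f(x_3) = 0.212512, coefficient = 2
x_4 = 2.1500, f(x_4) = 0.177857, coefficient = 2
x_5 = 2.3750, f(x_5) = 0.150588, coefficient = 2
x_6 = 2.6000, f(x_6) = 0.128866, coefficient = 2
x_7 = 2.8250, f(x_7) = 0.111351, coefficient = 2
x_8 = 3.0500, f(x_8) = 0.097064, coefficient = 2
x_9 = 3.2750, f(x_9) = 0.085283, coefficient = 2
x_10 = 3.5000, f(x_10) = 0.075472, coefficient = 1

I ≈ (0.225000/2) × 3.536693 = 0.397878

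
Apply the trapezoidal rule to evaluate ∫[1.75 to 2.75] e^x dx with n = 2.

f(x) = e^x
a = 1.75, b = 2.75, n = 2
h = (b - a)/n = 0.500000

Trapezoidal rule: (h/2)[f(x₀) + 2f(x₁) + 2f(x₂) + ... + f(xₙ)]

x_0 = 1.7500, f(x_0) = 5.754603, coefficient = 1
x_1 = 2.2500, f(x_1) = 9.487736, coefficient = 2
x_2 = 2.7500, f(x_2) = 15.642632, coefficient = 1

I ≈ (0.500000/2) × 40.372706 = 10.093177
Exact value: 9.888029
Error: 0.205147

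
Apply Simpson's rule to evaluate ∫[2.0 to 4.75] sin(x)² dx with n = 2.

f(x) = sin(x)²
a = 2.0, b = 4.75, n = 2
h = (b - a)/n = 1.375000

Simpson's rule: (h/3)[f(x₀) + 4f(x₁) + 2f(x₂) + ... + f(xₙ)]

x_0 = 2.0000, f(x_0) = 0.826822, coefficient = 1
x_1 = 3.3750, f(x_1) = 0.053497, coefficient = 4
x_2 = 4.7500, f(x_2) = 0.998586, coefficient = 1

I ≈ (1.375000/3) × 2.039395 = 0.934723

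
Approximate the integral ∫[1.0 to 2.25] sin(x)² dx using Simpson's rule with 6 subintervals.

f(x) = sin(x)²
a = 1.0, b = 2.25, n = 6
h = (b - a)/n = 0.208333

Simpson's rule: (h/3)[f(x₀) + 4f(x₁) + 2f(x₂) + ... + f(xₙ)]

x_0 = 1.0000, f(x_0) = 0.708073, coefficient = 1
x_1 = 1.2083, f(x_1) = 0.874274, coefficient = 4
x_2 = 1.4167, f(x_2) = 0.976432, coefficient = 2
x_3 = 1.6250, f(x_3) = 0.997065, coefficient = 4
x_4 = 1.8333, f(x_4) = 0.932643, coefficient = 2
x_5 = 2.0417, f(x_5) = 0.794191, coefficient = 4
x_6 = 2.2500, f(x_6) = 0.605398, coefficient = 1

I ≈ (0.208333/3) × 15.793741 = 1.096788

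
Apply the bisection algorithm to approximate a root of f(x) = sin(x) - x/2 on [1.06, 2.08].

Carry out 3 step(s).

f(x) = sin(x) - x/2
Initial interval: [1.06, 2.08]

Iteration 1:
  c_1 = (1.060000 + 2.080000)/2 = 1.570000
  f(c_1) = f(1.570000) = 0.215000
  f(a) × f(c) ≥ 0, new interval: [1.570000, 2.080000]
Iteration 2:
  c_2 = (1.570000 + 2.080000)/2 = 1.825000
  f(c_2) = f(1.825000) = 0.055364
  f(a) × f(c) ≥ 0, new interval: [1.825000, 2.080000]
Iteration 3:
  c_3 = (1.825000 + 2.080000)/2 = 1.952500
  f(c_3) = f(1.952500) = -0.048219
  f(a) × f(c) < 0, new interval: [1.825000, 1.952500]

After 3 iteration(s), the approximation is c_3 = 1.952500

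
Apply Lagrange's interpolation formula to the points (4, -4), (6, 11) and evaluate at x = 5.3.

Lagrange interpolation formula:
P(x) = Σ yᵢ × Lᵢ(x)
where Lᵢ(x) = Π_{j≠i} (x - xⱼ)/(xᵢ - xⱼ)

L_0(5.3) = (5.3 - 6)/(4 - 6) = 0.350000
L_1(5.3) = (5.3 - 4)/(6 - 4) = 0.650000

P(5.3) = (-4)×L_0(5.3) + 11×L_1(5.3)
P(5.3) = 5.750000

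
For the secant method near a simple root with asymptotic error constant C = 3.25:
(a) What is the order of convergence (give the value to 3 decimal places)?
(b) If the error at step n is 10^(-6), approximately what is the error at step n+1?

(a) Secant method has superlinear convergence with order φ = (1+√5)/2 ≈ 1.618.
    This means |e_{n+1}| ≈ C|e_n|^1.618.

(b) With |e_n| = 10^(-6) and C = 3.25:
    |e_{n+1}| ≈ 3.25 × (10^(-6))^1.618 = 3.25 × 10^(-9.71)

(a) ≈ 1.618 (golden ratio); (b) |e_{n+1}| ≈ 6.363e-10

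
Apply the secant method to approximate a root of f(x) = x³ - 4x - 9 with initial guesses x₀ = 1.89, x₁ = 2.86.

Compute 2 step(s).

f(x) = x³ - 4x - 9
x₀ = 1.89, x₁ = 2.86

Secant formula: x_{n+1} = x_n - f(x_n)(x_n - x_{n-1})/(f(x_n) - f(x_{n-1}))

Iteration 1:
  f(1.890000) = -9.808731
  f(2.860000) = 2.953656
  x_2 = 2.860000 - 2.953656×(2.860000 - 1.890000)/(2.953656 - (-9.808731))
       = 2.635509
Iteration 2:
  f(2.860000) = 2.953656
  f(2.635509) = -1.236041
  x_3 = 2.635509 - (-1.236041)×(2.635509 - 2.860000)/(-1.236041 - 2.953656)
       = 2.701738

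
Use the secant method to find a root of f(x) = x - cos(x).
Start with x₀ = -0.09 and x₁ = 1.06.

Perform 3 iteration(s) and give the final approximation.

f(x) = x - cos(x)
x₀ = -0.09, x₁ = 1.06

Secant formula: x_{n+1} = x_n - f(x_n)(x_n - x_{n-1})/(f(x_n) - f(x_{n-1}))

Iteration 1:
  f(-0.090000) = -1.085953
  f(1.060000) = 0.571128
  x_2 = 1.060000 - 0.571128×(1.060000 - (-0.090000))/(0.571128 - (-1.085953))
       = 0.663642
Iteration 2:
  f(1.060000) = 0.571128
  f(0.663642) = -0.124112
  x_3 = 0.663642 - (-0.124112)×(0.663642 - 1.060000)/(-0.124112 - 0.571128)
       = 0.734399
Iteration 3:
  f(0.663642) = -0.124112
  f(0.734399) = -0.007835
  x_4 = 0.734399 - (-0.007835)×(0.734399 - 0.663642)/(-0.007835 - (-0.124112))
       = 0.739167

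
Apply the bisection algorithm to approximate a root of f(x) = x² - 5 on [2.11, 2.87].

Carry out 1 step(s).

f(x) = x² - 5
Initial interval: [2.11, 2.87]

Iteration 1:
  c_1 = (2.110000 + 2.870000)/2 = 2.490000
  f(c_1) = f(2.490000) = 1.200100
  f(a) × f(c) < 0, new interval: [2.110000, 2.490000]

After 1 iteration(s), the approximation is c_1 = 2.490000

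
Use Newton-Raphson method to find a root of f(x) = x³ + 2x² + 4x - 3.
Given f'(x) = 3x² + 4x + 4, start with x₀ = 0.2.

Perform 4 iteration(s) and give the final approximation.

f(x) = x³ + 2x² + 4x - 3
f'(x) = 3x² + 4x + 4
x₀ = 0.2

Newton-Raphson formula: x_{n+1} = x_n - f(x_n)/f'(x_n)

Iteration 1:
  f(0.200000) = -2.112000
  f'(0.200000) = 4.920000
  x_1 = 0.200000 - (-2.112000)/4.920000 = 0.629268
Iteration 2:
  f(0.629268) = 0.558207
  f'(0.629268) = 7.705009
  x_2 = 0.629268 - 0.558207/7.705009 = 0.556821
Iteration 3:
  f(0.556821) = 0.020025
  f'(0.556821) = 7.157433
  x_3 = 0.556821 - 0.020025/7.157433 = 0.554023
Iteration 4:
  f(0.554023) = 0.000029
  f'(0.554023) = 7.136918
  x_4 = 0.554023 - 0.000029/7.136918 = 0.554019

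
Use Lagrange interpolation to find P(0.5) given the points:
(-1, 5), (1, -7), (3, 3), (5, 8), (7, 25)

Lagrange interpolation formula:
P(x) = Σ yᵢ × Lᵢ(x)
where Lᵢ(x) = Π_{j≠i} (x - xⱼ)/(xᵢ - xⱼ)

L_0(0.5) = (0.5 - 1)/(-1 - 1) × (0.5 - 3)/(-1 - 3) × (0.5 - 5)/(-1 - 5) × (0.5 - 7)/(-1 - 7) = 0.095215
L_1(0.5) = (0.5 - (-1))/(1 - (-1)) × (0.5 - 3)/(1 - 3) × (0.5 - 5)/(1 - 5) × (0.5 - 7)/(1 - 7) = 1.142578
L_2(0.5) = (0.5 - (-1))/(3 - (-1)) × (0.5 - 1)/(3 - 1) × (0.5 - 5)/(3 - 5) × (0.5 - 7)/(3 - 7) = -0.342773
L_3(0.5) = (0.5 - (-1))/(5 - (-1)) × (0.5 - 1)/(5 - 1) × (0.5 - 3)/(5 - 3) × (0.5 - 7)/(5 - 7) = 0.126953
L_4(0.5) = (0.5 - (-1))/(7 - (-1)) × (0.5 - 1)/(7 - 1) × (0.5 - 3)/(7 - 3) × (0.5 - 5)/(7 - 5) = -0.021973

P(0.5) = 5×L_0(0.5) + (-7)×L_1(0.5) + 3×L_2(0.5) + 8×L_3(0.5) + 25×L_4(0.5)
P(0.5) = -8.083984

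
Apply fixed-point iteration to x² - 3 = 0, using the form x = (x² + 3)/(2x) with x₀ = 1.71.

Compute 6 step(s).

Equation: x² - 3 = 0
Fixed-point form: x = (x² + 3)/(2x)
x₀ = 1.71

x_1 = g(1.710000) = 1.732193
x_2 = g(1.732193) = 1.732051
x_3 = g(1.732051) = 1.732051
x_4 = g(1.732051) = 1.732051
x_5 = g(1.732051) = 1.732051
x_6 = g(1.732051) = 1.732051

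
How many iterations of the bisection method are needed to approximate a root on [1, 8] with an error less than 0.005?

We need (b-a)/2^n ≤ 0.005
(8 - 1)/2^n ≤ 0.005
7/2^n ≤ 0.005
2^n ≥ 1400
n ≥ log₂(1400) = 10.45
n ≥ 11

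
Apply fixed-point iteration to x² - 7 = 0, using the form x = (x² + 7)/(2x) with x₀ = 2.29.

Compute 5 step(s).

Equation: x² - 7 = 0
Fixed-point form: x = (x² + 7)/(2x)
x₀ = 2.29

x_1 = g(2.290000) = 2.673384
x_2 = g(2.673384) = 2.645894
x_3 = g(2.645894) = 2.645751
x_4 = g(2.645751) = 2.645751
x_5 = g(2.645751) = 2.645751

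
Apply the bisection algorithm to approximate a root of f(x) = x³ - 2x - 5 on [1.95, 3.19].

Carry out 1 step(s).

f(x) = x³ - 2x - 5
Initial interval: [1.95, 3.19]

Iteration 1:
  c_1 = (1.950000 + 3.190000)/2 = 2.570000
  f(c_1) = f(2.570000) = 6.834593
  f(a) × f(c) < 0, new interval: [1.950000, 2.570000]

After 1 iteration(s), the approximation is c_1 = 2.570000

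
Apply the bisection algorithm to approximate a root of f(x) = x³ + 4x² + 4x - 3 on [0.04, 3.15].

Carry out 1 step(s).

f(x) = x³ + 4x² + 4x - 3
Initial interval: [0.04, 3.15]

Iteration 1:
  c_1 = (0.040000 + 3.150000)/2 = 1.595000
  f(c_1) = f(1.595000) = 17.613820
  f(a) × f(c) < 0, new interval: [0.040000, 1.595000]

After 1 iteration(s), the approximation is c_1 = 1.595000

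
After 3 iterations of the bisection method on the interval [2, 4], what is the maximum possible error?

Bisection error bound: |error| ≤ (b-a)/2^n
|error| ≤ (4 - 2)/2^3 = 2/2^3
|error| ≤ 0.2500000000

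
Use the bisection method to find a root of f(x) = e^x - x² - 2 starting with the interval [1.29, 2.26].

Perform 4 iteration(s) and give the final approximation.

f(x) = e^x - x² - 2
Initial interval: [1.29, 2.26]

Iteration 1:
  c_1 = (1.290000 + 2.260000)/2 = 1.775000
  f(c_1) = f(1.775000) = 0.749656
  f(a) × f(c) < 0, new interval: [1.290000, 1.775000]
Iteration 2:
  c_2 = (1.290000 + 1.775000)/2 = 1.532500
  f(c_2) = f(1.532500) = 0.281180
  f(a) × f(c) < 0, new interval: [1.290000, 1.532500]
Iteration 3:
  c_3 = (1.290000 + 1.532500)/2 = 1.411250
  f(c_3) = f(1.411250) = 0.109452
  f(a) × f(c) < 0, new interval: [1.290000, 1.411250]
Iteration 4:
  c_4 = (1.290000 + 1.411250)/2 = 1.350625
  f(c_4) = f(1.350625) = 0.035649
  f(a) × f(c) < 0, new interval: [1.290000, 1.350625]

After 4 iteration(s), the approximation is c_4 = 1.350625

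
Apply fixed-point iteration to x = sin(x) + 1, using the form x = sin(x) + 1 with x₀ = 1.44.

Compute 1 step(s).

Equation: x = sin(x) + 1
Fixed-point form: x = sin(x) + 1
x₀ = 1.44

x_1 = g(1.440000) = 1.991458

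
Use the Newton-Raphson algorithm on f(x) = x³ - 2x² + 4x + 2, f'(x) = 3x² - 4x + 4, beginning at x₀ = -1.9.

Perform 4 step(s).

f(x) = x³ - 2x² + 4x + 2
f'(x) = 3x² - 4x + 4
x₀ = -1.9

Newton-Raphson formula: x_{n+1} = x_n - f(x_n)/f'(x_n)

Iteration 1:
  f(-1.900000) = -19.679000
  f'(-1.900000) = 22.430000
  x_1 = -1.900000 - (-19.679000)/22.430000 = -1.022648
Iteration 2:
  f(-1.022648) = -5.251707
  f'(-1.022648) = 11.228021
  x_2 = -1.022648 - (-5.251707)/11.228021 = -0.554916
Iteration 3:
  f(-0.554916) = -1.006404
  f'(-0.554916) = 7.143460
  x_3 = -0.554916 - (-1.006404)/7.143460 = -0.414031
Iteration 4:
  f(-0.414031) = -0.069943
  f'(-0.414031) = 6.170391
  x_4 = -0.414031 - (-0.069943)/6.170391 = -0.402696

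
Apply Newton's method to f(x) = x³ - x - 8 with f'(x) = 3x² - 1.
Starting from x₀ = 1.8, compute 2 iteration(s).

f(x) = x³ - x - 8
f'(x) = 3x² - 1
x₀ = 1.8

Newton-Raphson formula: x_{n+1} = x_n - f(x_n)/f'(x_n)

Iteration 1:
  f(1.800000) = -3.968000
  f'(1.800000) = 8.720000
  x_1 = 1.800000 - (-3.968000)/8.720000 = 2.255046
Iteration 2:
  f(2.255046) = 1.212385
  f'(2.255046) = 14.255696
  x_2 = 2.255046 - 1.212385/14.255696 = 2.170000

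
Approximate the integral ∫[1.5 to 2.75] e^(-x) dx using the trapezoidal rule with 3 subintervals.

f(x) = e^(-x)
a = 1.5, b = 2.75, n = 3
h = (b - a)/n = 0.416667

Trapezoidal rule: (h/2)[f(x₀) + 2f(x₁) + 2f(x₂) + ... + f(xₙ)]

x_0 = 1.5000, f(x_0) = 0.223130, coefficient = 1
x_1 = 1.9167, f(x_1) = 0.147096, coefficient = 2
x_2 = 2.3333, f(x_2) = 0.096972, coefficient = 2
x_3 = 2.7500, f(x_3) = 0.063928, coefficient = 1

I ≈ (0.416667/2) × 0.775195 = 0.161499
Exact value: 0.159202
Error: 0.002297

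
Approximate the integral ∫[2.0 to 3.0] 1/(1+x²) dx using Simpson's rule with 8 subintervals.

f(x) = 1/(1+x²)
a = 2.0, b = 3.0, n = 8
h = (b - a)/n = 0.125000

Simpson's rule: (h/3)[f(x₀) + 4f(x₁) + 2f(x₂) + ... + f(xₙ)]

x_0 = 2.0000, f(x_0) = 0.200000, coefficient = 1
x_1 = 2.1250, f(x_1) = 0.181303, coefficient = 4
x_2 = 2.2500, f(x_2) = 0.164948, coefficient = 2
x_3 = 2.3750, f(x_3) = 0.150588, coefficient = 4
x_4 = 2.5000, f(x_4) = 0.137931, coefficient = 2
x_5 = 2.6250, f(x_5) = 0.126733, coefficient = 4
x_6 = 2.7500, f(x_6) = 0.116788, coefficient = 2
x_7 = 2.8750, f(x_7) = 0.107926, coefficient = 4
x_8 = 3.0000, f(x_8) = 0.100000, coefficient = 1

I ≈ (0.125000/3) × 3.405535 = 0.141897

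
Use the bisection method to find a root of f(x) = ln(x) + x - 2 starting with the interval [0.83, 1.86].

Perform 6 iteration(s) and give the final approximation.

f(x) = ln(x) + x - 2
Initial interval: [0.83, 1.86]

Iteration 1:
  c_1 = (0.830000 + 1.860000)/2 = 1.345000
  f(c_1) = f(1.345000) = -0.358606
  f(a) × f(c) ≥ 0, new interval: [1.345000, 1.860000]
Iteration 2:
  c_2 = (1.345000 + 1.860000)/2 = 1.602500
  f(c_2) = f(1.602500) = 0.074065
  f(a) × f(c) < 0, new interval: [1.345000, 1.602500]
Iteration 3:
  c_3 = (1.345000 + 1.602500)/2 = 1.473750
  f(c_3) = f(1.473750) = -0.138440
  f(a) × f(c) ≥ 0, new interval: [1.473750, 1.602500]
Iteration 4:
  c_4 = (1.473750 + 1.602500)/2 = 1.538125
  f(c_4) = f(1.538125) = -0.031311
  f(a) × f(c) ≥ 0, new interval: [1.538125, 1.602500]
Iteration 5:
  c_5 = (1.538125 + 1.602500)/2 = 1.570312
  f(c_5) = f(1.570312) = 0.021587
  f(a) × f(c) < 0, new interval: [1.538125, 1.570312]
Iteration 6:
  c_6 = (1.538125 + 1.570312)/2 = 1.554219
  f(c_6) = f(1.554219) = -0.004808
  f(a) × f(c) ≥ 0, new interval: [1.554219, 1.570312]

After 6 iteration(s), the approximation is c_6 = 1.554219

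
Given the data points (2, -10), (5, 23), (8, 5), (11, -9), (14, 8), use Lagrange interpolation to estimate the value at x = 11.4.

Lagrange interpolation formula:
P(x) = Σ yᵢ × Lᵢ(x)
where Lᵢ(x) = Π_{j≠i} (x - xⱼ)/(xᵢ - xⱼ)

L_0(11.4) = (11.4 - 5)/(2 - 5) × (11.4 - 8)/(2 - 8) × (11.4 - 11)/(2 - 11) × (11.4 - 14)/(2 - 14) = -0.011641
L_1(11.4) = (11.4 - 2)/(5 - 2) × (11.4 - 8)/(5 - 8) × (11.4 - 11)/(5 - 11) × (11.4 - 14)/(5 - 14) = 0.068392
L_2(11.4) = (11.4 - 2)/(8 - 2) × (11.4 - 5)/(8 - 5) × (11.4 - 11)/(8 - 11) × (11.4 - 14)/(8 - 14) = -0.193106
L_3(11.4) = (11.4 - 2)/(11 - 2) × (11.4 - 5)/(11 - 5) × (11.4 - 8)/(11 - 8) × (11.4 - 14)/(11 - 14) = 1.094268
L_4(11.4) = (11.4 - 2)/(14 - 2) × (11.4 - 5)/(14 - 5) × (11.4 - 8)/(14 - 8) × (11.4 - 11)/(14 - 11) = 0.042087

P(11.4) = (-10)×L_0(11.4) + 23×L_1(11.4) + 5×L_2(11.4) + (-9)×L_3(11.4) + 8×L_4(11.4)
P(11.4) = -8.787826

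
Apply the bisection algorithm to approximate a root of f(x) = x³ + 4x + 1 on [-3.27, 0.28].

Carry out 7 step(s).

f(x) = x³ + 4x + 1
Initial interval: [-3.27, 0.28]

Iteration 1:
  c_1 = (-3.270000 + 0.280000)/2 = -1.495000
  f(c_1) = f(-1.495000) = -8.321362
  f(a) × f(c) ≥ 0, new interval: [-1.495000, 0.280000]
Iteration 2:
  c_2 = (-1.495000 + 0.280000)/2 = -0.607500
  f(c_2) = f(-0.607500) = -1.654202
  f(a) × f(c) ≥ 0, new interval: [-0.607500, 0.280000]
Iteration 3:
  c_3 = (-0.607500 + 0.280000)/2 = -0.163750
  f(c_3) = f(-0.163750) = 0.340609
  f(a) × f(c) < 0, new interval: [-0.607500, -0.163750]
Iteration 4:
  c_4 = (-0.607500 + (-0.163750))/2 = -0.385625
  f(c_4) = f(-0.385625) = -0.599845
  f(a) × f(c) ≥ 0, new interval: [-0.385625, -0.163750]
Iteration 5:
  c_5 = (-0.385625 + (-0.163750))/2 = -0.274687
  f(c_5) = f(-0.274687) = -0.119476
  f(a) × f(c) ≥ 0, new interval: [-0.274687, -0.163750]
Iteration 6:
  c_6 = (-0.274687 + (-0.163750))/2 = -0.219219
  f(c_6) = f(-0.219219) = 0.112590
  f(a) × f(c) < 0, new interval: [-0.274687, -0.219219]
Iteration 7:
  c_7 = (-0.274687 + (-0.219219))/2 = -0.246953
  f(c_7) = f(-0.246953) = -0.002873
  f(a) × f(c) ≥ 0, new interval: [-0.246953, -0.219219]

After 7 iteration(s), the approximation is c_7 = -0.246953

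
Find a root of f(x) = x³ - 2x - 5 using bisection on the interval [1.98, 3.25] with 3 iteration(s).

f(x) = x³ - 2x - 5
Initial interval: [1.98, 3.25]

Iteration 1:
  c_1 = (1.980000 + 3.250000)/2 = 2.615000
  f(c_1) = f(2.615000) = 7.651958
  f(a) × f(c) < 0, new interval: [1.980000, 2.615000]
Iteration 2:
  c_2 = (1.980000 + 2.615000)/2 = 2.297500
  f(c_2) = f(2.297500) = 2.532368
  f(a) × f(c) < 0, new interval: [1.980000, 2.297500]
Iteration 3:
  c_3 = (1.980000 + 2.297500)/2 = 2.138750
  f(c_3) = f(2.138750) = 0.505681
  f(a) × f(c) < 0, new interval: [1.980000, 2.138750]

After 3 iteration(s), the approximation is c_3 = 2.138750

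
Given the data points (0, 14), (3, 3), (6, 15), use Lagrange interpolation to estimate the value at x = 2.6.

Lagrange interpolation formula:
P(x) = Σ yᵢ × Lᵢ(x)
where Lᵢ(x) = Π_{j≠i} (x - xⱼ)/(xᵢ - xⱼ)

L_0(2.6) = (2.6 - 3)/(0 - 3) × (2.6 - 6)/(0 - 6) = 0.075556
L_1(2.6) = (2.6 - 0)/(3 - 0) × (2.6 - 6)/(3 - 6) = 0.982222
L_2(2.6) = (2.6 - 0)/(6 - 0) × (2.6 - 3)/(6 - 3) = -0.057778

P(2.6) = 14×L_0(2.6) + 3×L_1(2.6) + 15×L_2(2.6)
P(2.6) = 3.137778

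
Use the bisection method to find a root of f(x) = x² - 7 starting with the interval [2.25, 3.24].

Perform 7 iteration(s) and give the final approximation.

f(x) = x² - 7
Initial interval: [2.25, 3.24]

Iteration 1:
  c_1 = (2.250000 + 3.240000)/2 = 2.745000
  f(c_1) = f(2.745000) = 0.535025
  f(a) × f(c) < 0, new interval: [2.250000, 2.745000]
Iteration 2:
  c_2 = (2.250000 + 2.745000)/2 = 2.497500
  f(c_2) = f(2.497500) = -0.762494
  f(a) × f(c) ≥ 0, new interval: [2.497500, 2.745000]
Iteration 3:
  c_3 = (2.497500 + 2.745000)/2 = 2.621250
  f(c_3) = f(2.621250) = -0.129048
  f(a) × f(c) ≥ 0, new interval: [2.621250, 2.745000]
Iteration 4:
  c_4 = (2.621250 + 2.745000)/2 = 2.683125
  f(c_4) = f(2.683125) = 0.199160
  f(a) × f(c) < 0, new interval: [2.621250, 2.683125]
Iteration 5:
  c_5 = (2.621250 + 2.683125)/2 = 2.652188
  f(c_5) = f(2.652188) = 0.034099
  f(a) × f(c) < 0, new interval: [2.621250, 2.652188]
Iteration 6:
  c_6 = (2.621250 + 2.652188)/2 = 2.636719
  f(c_6) = f(2.636719) = -0.047714
  f(a) × f(c) ≥ 0, new interval: [2.636719, 2.652188]
Iteration 7:
  c_7 = (2.636719 + 2.652188)/2 = 2.644453
  f(c_7) = f(2.644453) = -0.006868
  f(a) × f(c) ≥ 0, new interval: [2.644453, 2.652188]

After 7 iteration(s), the approximation is c_7 = 2.644453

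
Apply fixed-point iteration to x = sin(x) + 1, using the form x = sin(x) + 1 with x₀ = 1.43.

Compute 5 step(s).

Equation: x = sin(x) + 1
Fixed-point form: x = sin(x) + 1
x₀ = 1.43

x_1 = g(1.430000) = 1.990105
x_2 = g(1.990105) = 1.913371
x_3 = g(1.913371) = 1.941893
x_4 = g(1.941893) = 1.931930
x_5 = g(1.931930) = 1.935497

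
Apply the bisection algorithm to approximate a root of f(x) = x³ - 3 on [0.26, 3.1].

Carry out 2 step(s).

f(x) = x³ - 3
Initial interval: [0.26, 3.1]

Iteration 1:
  c_1 = (0.260000 + 3.100000)/2 = 1.680000
  f(c_1) = f(1.680000) = 1.741632
  f(a) × f(c) < 0, new interval: [0.260000, 1.680000]
Iteration 2:
  c_2 = (0.260000 + 1.680000)/2 = 0.970000
  f(c_2) = f(0.970000) = -2.087327
  f(a) × f(c) ≥ 0, new interval: [0.970000, 1.680000]

After 2 iteration(s), the approximation is c_2 = 0.970000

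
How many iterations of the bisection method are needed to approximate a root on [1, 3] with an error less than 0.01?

We need (b-a)/2^n ≤ 0.01
(3 - 1)/2^n ≤ 0.01
2/2^n ≤ 0.01
2^n ≥ 200
n ≥ log₂(200) = 7.64
n ≥ 8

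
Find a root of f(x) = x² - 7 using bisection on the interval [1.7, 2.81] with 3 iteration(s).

f(x) = x² - 7
Initial interval: [1.7, 2.81]

Iteration 1:
  c_1 = (1.700000 + 2.810000)/2 = 2.255000
  f(c_1) = f(2.255000) = -1.914975
  f(a) × f(c) ≥ 0, new interval: [2.255000, 2.810000]
Iteration 2:
  c_2 = (2.255000 + 2.810000)/2 = 2.532500
  f(c_2) = f(2.532500) = -0.586444
  f(a) × f(c) ≥ 0, new interval: [2.532500, 2.810000]
Iteration 3:
  c_3 = (2.532500 + 2.810000)/2 = 2.671250
  f(c_3) = f(2.671250) = 0.135577
  f(a) × f(c) < 0, new interval: [2.532500, 2.671250]

After 3 iteration(s), the approximation is c_3 = 2.671250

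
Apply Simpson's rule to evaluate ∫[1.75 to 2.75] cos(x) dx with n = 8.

f(x) = cos(x)
a = 1.75, b = 2.75, n = 8
h = (b - a)/n = 0.125000

Simpson's rule: (h/3)[f(x₀) + 4f(x₁) + 2f(x₂) + ... + f(xₙ)]

x_0 = 1.7500, f(x_0) = -0.178246, coefficient = 1
x_1 = 1.8750, f(x_1) = -0.299534, coefficient = 4
x_2 = 2.0000, f(x_2) = -0.416147, coefficient = 2
x_3 = 2.1250, f(x_3) = -0.526266, coefficient = 4
x_4 = 2.2500, f(x_4) = -0.628174, coefficient = 2
x_5 = 2.3750, f(x_5) = -0.720278, coefficient = 4
x_6 = 2.5000, f(x_6) = -0.801144, coefficient = 2
x_7 = 2.6250, f(x_7) = -0.869507, coefficient = 4
x_8 = 2.7500, f(x_8) = -0.924302, coefficient = 1

I ≈ (0.125000/3) × -14.455819 = -0.602326
Exact value: -0.602325
Error: 0.000001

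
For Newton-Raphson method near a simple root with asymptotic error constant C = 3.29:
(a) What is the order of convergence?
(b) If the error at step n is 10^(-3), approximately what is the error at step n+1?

(a) Newton-Raphson has quadratic (order 2) convergence near simple roots.
    This means |e_{n+1}| ≈ C|e_n|².

(b) With |e_n| = 10^(-3) and C = 3.29:
    |e_{n+1}| ≈ 3.29 × (10^(-3))² = 3.29 × 10^(-6)

(a) 2 (quadratic); (b) |e_{n+1}| ≈ 3.290e-06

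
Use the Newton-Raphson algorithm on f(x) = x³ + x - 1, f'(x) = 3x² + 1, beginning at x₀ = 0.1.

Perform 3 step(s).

f(x) = x³ + x - 1
f'(x) = 3x² + 1
x₀ = 0.1

Newton-Raphson formula: x_{n+1} = x_n - f(x_n)/f'(x_n)

Iteration 1:
  f(0.100000) = -0.899000
  f'(0.100000) = 1.030000
  x_1 = 0.100000 - (-0.899000)/1.030000 = 0.972816
Iteration 2:
  f(0.972816) = 0.893459
  f'(0.972816) = 3.839110
  x_2 = 0.972816 - 0.893459/3.839110 = 0.740090
Iteration 3:
  f(0.740090) = 0.145462
  f'(0.740090) = 2.643200
  x_3 = 0.740090 - 0.145462/2.643200 = 0.685058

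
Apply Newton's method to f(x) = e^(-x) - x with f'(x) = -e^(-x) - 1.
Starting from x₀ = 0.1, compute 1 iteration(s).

f(x) = e^(-x) - x
f'(x) = -e^(-x) - 1
x₀ = 0.1

Newton-Raphson formula: x_{n+1} = x_n - f(x_n)/f'(x_n)

Iteration 1:
  f(0.100000) = 0.804837
  f'(0.100000) = -1.904837
  x_1 = 0.100000 - 0.804837/(-1.904837) = 0.522523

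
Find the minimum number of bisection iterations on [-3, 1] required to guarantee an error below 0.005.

We need (b-a)/2^n ≤ 0.005
(1 - (-3))/2^n ≤ 0.005
4/2^n ≤ 0.005
2^n ≥ 800
n ≥ log₂(800) = 9.64
n ≥ 10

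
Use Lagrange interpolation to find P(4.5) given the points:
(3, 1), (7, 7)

Lagrange interpolation formula:
P(x) = Σ yᵢ × Lᵢ(x)
where Lᵢ(x) = Π_{j≠i} (x - xⱼ)/(xᵢ - xⱼ)

L_0(4.5) = (4.5 - 7)/(3 - 7) = 0.625000
L_1(4.5) = (4.5 - 3)/(7 - 3) = 0.375000

P(4.5) = 1×L_0(4.5) + 7×L_1(4.5)
P(4.5) = 3.250000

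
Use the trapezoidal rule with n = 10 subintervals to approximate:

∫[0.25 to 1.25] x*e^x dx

f(x) = x*e^x
a = 0.25, b = 1.25, n = 10
h = (b - a)/n = 0.100000

Trapezoidal rule: (h/2)[f(x₀) + 2f(x₁) + 2f(x₂) + ... + f(xₙ)]

x_0 = 0.2500, f(x_0) = 0.321006, coefficient = 1
x_1 = 0.3500, f(x_1) = 0.496674, coefficient = 2
x_2 = 0.4500, f(x_2) = 0.705740, coefficient = 2
x_3 = 0.5500, f(x_3) = 0.953289, coefficient = 2
x_4 = 0.6500, f(x_4) = 1.245102, coefficient = 2
x_5 = 0.7500, f(x_5) = 1.587750, coefficient = 2
x_6 = 0.8500, f(x_6) = 1.988700, coefficient = 2
x_7 = 0.9500, f(x_7) = 2.456424, coefficient = 2
x_8 = 1.0500, f(x_8) = 3.000534, coefficient = 2
x_9 = 1.1500, f(x_9) = 3.631922, coefficient = 2
x_10 = 1.2500, f(x_10) = 4.362929, coefficient = 1

I ≈ (0.100000/2) × 36.816204 = 1.840810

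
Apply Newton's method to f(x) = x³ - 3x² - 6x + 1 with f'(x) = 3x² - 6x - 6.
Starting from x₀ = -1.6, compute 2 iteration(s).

f(x) = x³ - 3x² - 6x + 1
f'(x) = 3x² - 6x - 6
x₀ = -1.6

Newton-Raphson formula: x_{n+1} = x_n - f(x_n)/f'(x_n)

Iteration 1:
  f(-1.600000) = -1.176000
  f'(-1.600000) = 11.280000
  x_1 = -1.600000 - (-1.176000)/11.280000 = -1.495745
Iteration 2:
  f(-1.495745) = -0.083646
  f'(-1.495745) = 9.686225
  x_2 = -1.495745 - (-0.083646)/9.686225 = -1.487109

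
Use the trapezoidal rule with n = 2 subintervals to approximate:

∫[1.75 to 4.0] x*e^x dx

f(x) = x*e^x
a = 1.75, b = 4.0, n = 2
h = (b - a)/n = 1.125000

Trapezoidal rule: (h/2)[f(x₀) + 2f(x₁) + 2f(x₂) + ... + f(xₙ)]

x_0 = 1.7500, f(x_0) = 10.070555, coefficient = 1
x_1 = 2.8750, f(x_1) = 50.960594, coefficient = 2
x_2 = 4.0000, f(x_2) = 218.392600, coefficient = 1

I ≈ (1.125000/2) × 330.384344 = 185.841193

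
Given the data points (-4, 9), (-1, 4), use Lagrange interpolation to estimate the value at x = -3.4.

Lagrange interpolation formula:
P(x) = Σ yᵢ × Lᵢ(x)
where Lᵢ(x) = Π_{j≠i} (x - xⱼ)/(xᵢ - xⱼ)

L_0(-3.4) = (-3.4 - (-1))/(-4 - (-1)) = 0.800000
L_1(-3.4) = (-3.4 - (-4))/(-1 - (-4)) = 0.200000

P(-3.4) = 9×L_0(-3.4) + 4×L_1(-3.4)
P(-3.4) = 8.000000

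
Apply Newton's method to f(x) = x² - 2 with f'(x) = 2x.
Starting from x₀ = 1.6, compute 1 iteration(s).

f(x) = x² - 2
f'(x) = 2x
x₀ = 1.6

Newton-Raphson formula: x_{n+1} = x_n - f(x_n)/f'(x_n)

Iteration 1:
  f(1.600000) = 0.560000
  f'(1.600000) = 3.200000
  x_1 = 1.600000 - 0.560000/3.200000 = 1.425000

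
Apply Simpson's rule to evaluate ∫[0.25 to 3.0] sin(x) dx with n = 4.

f(x) = sin(x)
a = 0.25, b = 3.0, n = 4
h = (b - a)/n = 0.687500

Simpson's rule: (h/3)[f(x₀) + 4f(x₁) + 2f(x₂) + ... + f(xₙ)]

x_0 = 0.2500, f(x_0) = 0.247404, coefficient = 1
x_1 = 0.9375, f(x_1) = 0.806081, coefficient = 4
x_2 = 1.6250, f(x_2) = 0.998531, coefficient = 2
x_3 = 2.3125, f(x_3) = 0.737319, coefficient = 4
x_4 = 3.0000, f(x_4) = 0.141120, coefficient = 1

I ≈ (0.687500/3) × 8.559186 = 1.961480
Exact value: 1.958905
Error: 0.002575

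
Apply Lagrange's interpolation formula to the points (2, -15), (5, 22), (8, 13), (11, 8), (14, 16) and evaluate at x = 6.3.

Lagrange interpolation formula:
P(x) = Σ yᵢ × Lᵢ(x)
where Lᵢ(x) = Π_{j≠i} (x - xⱼ)/(xᵢ - xⱼ)

L_0(6.3) = (6.3 - 5)/(2 - 5) × (6.3 - 8)/(2 - 8) × (6.3 - 11)/(2 - 11) × (6.3 - 14)/(2 - 14) = -0.041142
L_1(6.3) = (6.3 - 2)/(5 - 2) × (6.3 - 8)/(5 - 8) × (6.3 - 11)/(5 - 11) × (6.3 - 14)/(5 - 14) = 0.544339
L_2(6.3) = (6.3 - 2)/(8 - 2) × (6.3 - 5)/(8 - 5) × (6.3 - 11)/(8 - 11) × (6.3 - 14)/(8 - 14) = 0.624389
L_3(6.3) = (6.3 - 2)/(11 - 2) × (6.3 - 5)/(11 - 5) × (6.3 - 8)/(11 - 8) × (6.3 - 14)/(11 - 14) = -0.150562
L_4(6.3) = (6.3 - 2)/(14 - 2) × (6.3 - 5)/(14 - 5) × (6.3 - 8)/(14 - 8) × (6.3 - 11)/(14 - 11) = 0.022975

P(6.3) = (-15)×L_0(6.3) + 22×L_1(6.3) + 13×L_2(6.3) + 8×L_3(6.3) + 16×L_4(6.3)
P(6.3) = 19.872763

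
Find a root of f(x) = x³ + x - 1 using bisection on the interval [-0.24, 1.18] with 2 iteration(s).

f(x) = x³ + x - 1
Initial interval: [-0.24, 1.18]

Iteration 1:
  c_1 = (-0.240000 + 1.180000)/2 = 0.470000
  f(c_1) = f(0.470000) = -0.426177
  f(a) × f(c) ≥ 0, new interval: [0.470000, 1.180000]
Iteration 2:
  c_2 = (0.470000 + 1.180000)/2 = 0.825000
  f(c_2) = f(0.825000) = 0.386516
  f(a) × f(c) < 0, new interval: [0.470000, 0.825000]

After 2 iteration(s), the approximation is c_2 = 0.825000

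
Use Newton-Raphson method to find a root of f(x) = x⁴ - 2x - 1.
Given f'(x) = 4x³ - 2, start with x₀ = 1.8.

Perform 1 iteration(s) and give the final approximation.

f(x) = x⁴ - 2x - 1
f'(x) = 4x³ - 2
x₀ = 1.8

Newton-Raphson formula: x_{n+1} = x_n - f(x_n)/f'(x_n)

Iteration 1:
  f(1.800000) = 5.897600
  f'(1.800000) = 21.328000
  x_1 = 1.800000 - 5.897600/21.328000 = 1.523481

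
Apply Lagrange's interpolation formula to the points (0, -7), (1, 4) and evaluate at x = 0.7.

Lagrange interpolation formula:
P(x) = Σ yᵢ × Lᵢ(x)
where Lᵢ(x) = Π_{j≠i} (x - xⱼ)/(xᵢ - xⱼ)

L_0(0.7) = (0.7 - 1)/(0 - 1) = 0.300000
L_1(0.7) = (0.7 - 0)/(1 - 0) = 0.700000

P(0.7) = (-7)×L_0(0.7) + 4×L_1(0.7)
P(0.7) = 0.700000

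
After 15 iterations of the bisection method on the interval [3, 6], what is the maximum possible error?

Bisection error bound: |error| ≤ (b-a)/2^n
|error| ≤ (6 - 3)/2^15 = 3/2^15
|error| ≤ 0.0000915527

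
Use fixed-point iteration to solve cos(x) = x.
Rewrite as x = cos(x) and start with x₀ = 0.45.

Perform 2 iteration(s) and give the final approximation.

Equation: cos(x) = x
Fixed-point form: x = cos(x)
x₀ = 0.45

x_1 = g(0.450000) = 0.900447
x_2 = g(0.900447) = 0.621260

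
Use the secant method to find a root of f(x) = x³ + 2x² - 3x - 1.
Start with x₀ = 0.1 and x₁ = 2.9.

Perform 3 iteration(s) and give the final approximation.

f(x) = x³ + 2x² - 3x - 1
x₀ = 0.1, x₁ = 2.9

Secant formula: x_{n+1} = x_n - f(x_n)(x_n - x_{n-1})/(f(x_n) - f(x_{n-1}))

Iteration 1:
  f(0.100000) = -1.279000
  f(2.900000) = 31.509000
  x_2 = 2.900000 - 31.509000×(2.900000 - 0.100000)/(31.509000 - (-1.279000))
       = 0.209223
Iteration 2:
  f(2.900000) = 31.509000
  f(0.209223) = -1.530962
  x_3 = 0.209223 - (-1.530962)×(0.209223 - 2.900000)/(-1.530962 - 31.509000)
       = 0.333905
Iteration 3:
  f(0.209223) = -1.530962
  f(0.333905) = -1.741501
  x_4 = 0.333905 - (-1.741501)×(0.333905 - 0.209223)/(-1.741501 - (-1.530962))
       = -0.697413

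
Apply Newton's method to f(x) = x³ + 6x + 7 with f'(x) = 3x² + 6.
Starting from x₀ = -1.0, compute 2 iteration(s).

f(x) = x³ + 6x + 7
f'(x) = 3x² + 6
x₀ = -1.0

Newton-Raphson formula: x_{n+1} = x_n - f(x_n)/f'(x_n)

Iteration 1:
  f(-1.000000) = 0.000000
  f'(-1.000000) = 9.000000
  x_1 = -1.000000 - 0.000000/9.000000 = -1.000000
Iteration 2:
  f(-1.000000) = 0.000000
  f'(-1.000000) = 9.000000
  x_2 = -1.000000 - 0.000000/9.000000 = -1.000000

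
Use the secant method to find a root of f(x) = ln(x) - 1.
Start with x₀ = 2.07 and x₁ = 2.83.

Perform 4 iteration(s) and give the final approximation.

f(x) = ln(x) - 1
x₀ = 2.07, x₁ = 2.83

Secant formula: x_{n+1} = x_n - f(x_n)(x_n - x_{n-1})/(f(x_n) - f(x_{n-1}))

Iteration 1:
  f(2.070000) = -0.272451
  f(2.830000) = 0.040277
  x_2 = 2.830000 - 0.040277×(2.830000 - 2.070000)/(0.040277 - (-0.272451))
       = 2.732118
Iteration 2:
  f(2.830000) = 0.040277
  f(2.732118) = 0.005077
  x_3 = 2.732118 - 0.005077×(2.732118 - 2.830000)/(0.005077 - 0.040277)
       = 2.718000
Iteration 3:
  f(2.732118) = 0.005077
  f(2.718000) = -0.000104
  x_4 = 2.718000 - (-0.000104)×(2.718000 - 2.732118)/(-0.000104 - 0.005077)
       = 2.718283
Iteration 4:
  f(2.718000) = -0.000104
  f(2.718283) = 0.000000
  x_5 = 2.718283 - 0.000000×(2.718283 - 2.718000)/(0.000000 - (-0.000104))
       = 2.718282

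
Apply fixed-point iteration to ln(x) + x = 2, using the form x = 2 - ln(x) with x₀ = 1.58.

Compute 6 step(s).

Equation: ln(x) + x = 2
Fixed-point form: x = 2 - ln(x)
x₀ = 1.58

x_1 = g(1.580000) = 1.542575
x_2 = g(1.542575) = 1.566547
x_3 = g(1.566547) = 1.551126
x_4 = g(1.551126) = 1.561019
x_5 = g(1.561019) = 1.554661
x_6 = g(1.554661) = 1.558742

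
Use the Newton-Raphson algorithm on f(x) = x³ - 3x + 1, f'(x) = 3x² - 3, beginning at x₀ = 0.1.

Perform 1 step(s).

f(x) = x³ - 3x + 1
f'(x) = 3x² - 3
x₀ = 0.1

Newton-Raphson formula: x_{n+1} = x_n - f(x_n)/f'(x_n)

Iteration 1:
  f(0.100000) = 0.701000
  f'(0.100000) = -2.970000
  x_1 = 0.100000 - 0.701000/(-2.970000) = 0.336027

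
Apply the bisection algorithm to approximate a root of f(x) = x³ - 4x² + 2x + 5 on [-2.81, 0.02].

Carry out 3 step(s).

f(x) = x³ - 4x² + 2x + 5
Initial interval: [-2.81, 0.02]

Iteration 1:
  c_1 = (-2.810000 + 0.020000)/2 = -1.395000
  f(c_1) = f(-1.395000) = -8.288805
  f(a) × f(c) ≥ 0, new interval: [-1.395000, 0.020000]
Iteration 2:
  c_2 = (-1.395000 + 0.020000)/2 = -0.687500
  f(c_2) = f(-0.687500) = 1.409424
  f(a) × f(c) < 0, new interval: [-1.395000, -0.687500]
Iteration 3:
  c_3 = (-1.395000 + (-0.687500))/2 = -1.041250
  f(c_3) = f(-1.041250) = -2.548231
  f(a) × f(c) ≥ 0, new interval: [-1.041250, -0.687500]

After 3 iteration(s), the approximation is c_3 = -1.041250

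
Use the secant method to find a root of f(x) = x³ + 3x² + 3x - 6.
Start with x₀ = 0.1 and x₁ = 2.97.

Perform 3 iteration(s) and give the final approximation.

f(x) = x³ + 3x² + 3x - 6
x₀ = 0.1, x₁ = 2.97

Secant formula: x_{n+1} = x_n - f(x_n)(x_n - x_{n-1})/(f(x_n) - f(x_{n-1}))

Iteration 1:
  f(0.100000) = -5.669000
  f(2.970000) = 55.570773
  x_2 = 2.970000 - 55.570773×(2.970000 - 0.100000)/(55.570773 - (-5.669000))
       = 0.365678
Iteration 2:
  f(2.970000) = 55.570773
  f(0.365678) = -4.452909
  x_3 = 0.365678 - (-4.452909)×(0.365678 - 2.970000)/(-4.452909 - 55.570773)
       = 0.558881
Iteration 3:
  f(0.365678) = -4.452909
  f(0.558881) = -3.211745
  x_4 = 0.558881 - (-3.211745)×(0.558881 - 0.365678)/(-3.211745 - (-4.452909))
       = 1.058833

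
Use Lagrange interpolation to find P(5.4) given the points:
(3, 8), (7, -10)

Lagrange interpolation formula:
P(x) = Σ yᵢ × Lᵢ(x)
where Lᵢ(x) = Π_{j≠i} (x - xⱼ)/(xᵢ - xⱼ)

L_0(5.4) = (5.4 - 7)/(3 - 7) = 0.400000
L_1(5.4) = (5.4 - 3)/(7 - 3) = 0.600000

P(5.4) = 8×L_0(5.4) + (-10)×L_1(5.4)
P(5.4) = -2.800000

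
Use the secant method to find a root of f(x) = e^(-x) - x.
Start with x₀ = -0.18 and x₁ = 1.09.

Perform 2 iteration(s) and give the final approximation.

f(x) = e^(-x) - x
x₀ = -0.18, x₁ = 1.09

Secant formula: x_{n+1} = x_n - f(x_n)(x_n - x_{n-1})/(f(x_n) - f(x_{n-1}))

Iteration 1:
  f(-0.180000) = 1.377217
  f(1.090000) = -0.753784
  x_2 = 1.090000 - (-0.753784)×(1.090000 - (-0.180000))/(-0.753784 - 1.377217)
       = 0.640772
Iteration 2:
  f(1.090000) = -0.753784
  f(0.640772) = -0.113887
  x_3 = 0.640772 - (-0.113887)×(0.640772 - 1.090000)/(-0.113887 - (-0.753784))
       = 0.560820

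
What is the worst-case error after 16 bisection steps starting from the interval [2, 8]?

Bisection error bound: |error| ≤ (b-a)/2^n
|error| ≤ (8 - 2)/2^16 = 6/2^16
|error| ≤ 0.0000915527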